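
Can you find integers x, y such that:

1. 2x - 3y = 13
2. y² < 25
Yes

Take x = 8, y = 1. Substituting into each constraint:
  (1) 2(8) - 3(1) = 13 ✓
  (2) y² = (1)² = 1, and 1 < 25 ✓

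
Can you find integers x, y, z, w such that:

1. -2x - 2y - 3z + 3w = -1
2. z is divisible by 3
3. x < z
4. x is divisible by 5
Yes

Take x = 0, y = -4, z = 3, w = 0. Substituting into each constraint:
  (1) -2(0) - 2(-4) - 3(3) + 3(0) = -1 ✓
  (2) 3 = 3 × 1, remainder 0 ✓
  (3) 0 < 3 ✓
  (4) 0 = 5 × 0, remainder 0 ✓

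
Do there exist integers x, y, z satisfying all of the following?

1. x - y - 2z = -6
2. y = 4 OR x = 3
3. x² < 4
Yes

Take x = 0, y = 4, z = 1. Substituting into each constraint:
  (1) 0 + (-4) - 2(1) = -6 ✓
  (2) y = 4, target 4 ✓ (first branch holds)
  (3) x² = (0)² = 0, and 0 < 4 ✓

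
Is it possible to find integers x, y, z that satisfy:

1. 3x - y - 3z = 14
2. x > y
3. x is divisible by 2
Yes

Take x = 2, y = 1, z = -3. Substituting into each constraint:
  (1) 3(2) + (-1) - 3(-3) = 14 ✓
  (2) 2 > 1 ✓
  (3) 2 = 2 × 1, remainder 0 ✓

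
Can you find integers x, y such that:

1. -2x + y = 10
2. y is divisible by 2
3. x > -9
Yes

Take x = -5, y = 0. Substituting into each constraint:
  (1) -2(-5) + 0 = 10 ✓
  (2) 0 = 2 × 0, remainder 0 ✓
  (3) -5 > -9 ✓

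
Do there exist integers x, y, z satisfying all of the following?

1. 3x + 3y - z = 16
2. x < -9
Yes

Take x = -10, y = 16, z = 2. Substituting into each constraint:
  (1) 3(-10) + 3(16) + (-2) = 16 ✓
  (2) -10 < -9 ✓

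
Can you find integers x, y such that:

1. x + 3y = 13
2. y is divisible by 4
Yes

Take x = 13, y = 0. Substituting into each constraint:
  (1) 13 + 3(0) = 13 ✓
  (2) 0 = 4 × 0, remainder 0 ✓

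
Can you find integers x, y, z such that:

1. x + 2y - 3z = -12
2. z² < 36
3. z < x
Yes

Take x = 0, y = -9, z = -2. Substituting into each constraint:
  (1) 0 + 2(-9) - 3(-2) = -12 ✓
  (2) z² = (-2)² = 4, and 4 < 36 ✓
  (3) -2 < 0 ✓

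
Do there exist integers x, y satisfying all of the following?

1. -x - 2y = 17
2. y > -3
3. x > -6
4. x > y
No

A contradictory subset is {-x - 2y = 17, y > -3, x > y}. No integer assignment can satisfy these jointly:

  - -x - 2y = 17: is a linear equation tying the variables together
  - y > -3: bounds one variable relative to a constant
  - x > y: bounds one variable relative to another variable

Propagating the comparison: x > y and y ≥ -2 give x ≥ -1. Range argument: with x ∈ [-1, ∞], y ∈ [-2, ∞], the left side of the equation is at most 5, but the right side is 17 > 5. No integer solution exists.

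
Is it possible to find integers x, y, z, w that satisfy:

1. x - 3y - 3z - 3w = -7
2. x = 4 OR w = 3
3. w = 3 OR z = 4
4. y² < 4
Yes

Take x = -1, y = -1, z = 0, w = 3. Substituting into each constraint:
  (1) (-1) - 3(-1) - 3(0) - 3(3) = -7 ✓
  (2) w = 3, target 3 ✓ (second branch holds)
  (3) w = 3, target 3 ✓ (first branch holds)
  (4) y² = (-1)² = 1, and 1 < 4 ✓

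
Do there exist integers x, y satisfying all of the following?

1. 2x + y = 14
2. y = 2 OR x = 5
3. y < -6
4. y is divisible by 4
No

A contradictory subset is {2x + y = 14, y = 2 OR x = 5, y < -6}. No integer assignment can satisfy these jointly:

  - 2x + y = 14: is a linear equation tying the variables together
  - y = 2 OR x = 5: forces a choice: either y = 2 or x = 5
  - y < -6: bounds one variable relative to a constant

Split on the disjunction (y = 2 OR x = 5):
  • If y = 2: this contradicts the bound y ≤ -7.
  • If x = 5: the equation forces y = 4, which contradicts the bound y ≤ -7.
Both branches are infeasible, so the system has no integer solution.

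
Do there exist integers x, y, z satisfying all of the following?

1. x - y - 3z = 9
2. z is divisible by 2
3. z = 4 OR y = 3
Yes

Take x = 12, y = 3, z = 0. Substituting into each constraint:
  (1) 12 + (-3) - 3(0) = 9 ✓
  (2) 0 = 2 × 0, remainder 0 ✓
  (3) y = 3, target 3 ✓ (second branch holds)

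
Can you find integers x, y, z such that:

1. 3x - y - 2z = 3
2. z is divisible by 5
Yes

Take x = 0, y = -3, z = 0. Substituting into each constraint:
  (1) 3(0) + 3 - 2(0) = 3 ✓
  (2) 0 = 5 × 0, remainder 0 ✓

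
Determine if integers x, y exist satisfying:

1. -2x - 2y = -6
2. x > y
Yes

Take x = 2, y = 1. Substituting into each constraint:
  (1) -2(2) - 2(1) = -6 ✓
  (2) 2 > 1 ✓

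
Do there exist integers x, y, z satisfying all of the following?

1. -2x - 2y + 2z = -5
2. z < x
No

Even the single constraint (-2x - 2y + 2z = -5) is infeasible over the integers.

  - -2x - 2y + 2z = -5: every term on the left is divisible by 2, so the LHS ≡ 0 (mod 2), but the RHS -5 is not — no integer solution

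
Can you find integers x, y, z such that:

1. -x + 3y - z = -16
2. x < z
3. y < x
Yes

Take x = 0, y = -1, z = 13. Substituting into each constraint:
  (1) 0 + 3(-1) + (-13) = -16 ✓
  (2) 0 < 13 ✓
  (3) -1 < 0 ✓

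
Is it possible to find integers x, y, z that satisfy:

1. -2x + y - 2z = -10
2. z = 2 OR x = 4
Yes

Take x = 3, y = 0, z = 2. Substituting into each constraint:
  (1) -2(3) + 0 - 2(2) = -10 ✓
  (2) z = 2, target 2 ✓ (first branch holds)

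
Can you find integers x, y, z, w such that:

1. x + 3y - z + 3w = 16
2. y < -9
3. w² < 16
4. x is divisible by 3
Yes

Take x = 0, y = -10, z = -46, w = 0. Substituting into each constraint:
  (1) 0 + 3(-10) + 46 + 3(0) = 16 ✓
  (2) -10 < -9 ✓
  (3) w² = (0)² = 0, and 0 < 16 ✓
  (4) 0 = 3 × 0, remainder 0 ✓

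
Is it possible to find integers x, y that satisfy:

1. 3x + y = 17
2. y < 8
Yes

Take x = 5, y = 2. Substituting into each constraint:
  (1) 3(5) + 2 = 17 ✓
  (2) 2 < 8 ✓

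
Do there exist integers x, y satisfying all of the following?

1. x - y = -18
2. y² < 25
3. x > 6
No

The full constraint system is jointly infeasible over the integers. Each constraint and what it forces:

  - x - y = -18: is a linear equation tying the variables together
  - y² < 25: restricts y to |y| ≤ 4
  - x > 6: bounds one variable relative to a constant

Range argument: with x ∈ [7, ∞], y ∈ [-4, 4], the left side of the equation is at least 3, but the right side is -18 < 3. No integer solution exists.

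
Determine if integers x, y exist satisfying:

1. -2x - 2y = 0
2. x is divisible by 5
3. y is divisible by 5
Yes

Take x = 0, y = 0. Substituting into each constraint:
  (1) -2(0) - 2(0) = 0 ✓
  (2) 0 = 5 × 0, remainder 0 ✓
  (3) 0 = 5 × 0, remainder 0 ✓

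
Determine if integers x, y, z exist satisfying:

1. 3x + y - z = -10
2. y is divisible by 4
Yes

Take x = 0, y = 0, z = 10. Substituting into each constraint:
  (1) 3(0) + 0 + (-10) = -10 ✓
  (2) 0 = 4 × 0, remainder 0 ✓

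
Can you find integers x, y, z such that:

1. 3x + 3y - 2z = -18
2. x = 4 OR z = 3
Yes

Take x = 4, y = -10, z = 0. Substituting into each constraint:
  (1) 3(4) + 3(-10) - 2(0) = -18 ✓
  (2) x = 4, target 4 ✓ (first branch holds)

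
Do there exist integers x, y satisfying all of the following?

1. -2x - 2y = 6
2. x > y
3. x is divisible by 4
Yes

Take x = 0, y = -3. Substituting into each constraint:
  (1) -2(0) - 2(-3) = 6 ✓
  (2) 0 > -3 ✓
  (3) 0 = 4 × 0, remainder 0 ✓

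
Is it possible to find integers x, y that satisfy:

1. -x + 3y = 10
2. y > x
Yes

Take x = 2, y = 4. Substituting into each constraint:
  (1) (-2) + 3(4) = 10 ✓
  (2) 4 > 2 ✓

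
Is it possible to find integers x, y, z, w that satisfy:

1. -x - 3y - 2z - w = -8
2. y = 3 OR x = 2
Yes

Take x = 1, y = 3, z = -1, w = 0. Substituting into each constraint:
  (1) (-1) - 3(3) - 2(-1) + 0 = -8 ✓
  (2) y = 3, target 3 ✓ (first branch holds)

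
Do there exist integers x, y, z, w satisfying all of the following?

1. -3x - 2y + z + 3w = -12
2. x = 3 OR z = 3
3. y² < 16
Yes

Take x = 3, y = 0, z = 0, w = -1. Substituting into each constraint:
  (1) -3(3) - 2(0) + 0 + 3(-1) = -12 ✓
  (2) x = 3, target 3 ✓ (first branch holds)
  (3) y² = (0)² = 0, and 0 < 16 ✓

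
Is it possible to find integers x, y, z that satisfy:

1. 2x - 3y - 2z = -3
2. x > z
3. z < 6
Yes

Take x = 0, y = 3, z = -3. Substituting into each constraint:
  (1) 2(0) - 3(3) - 2(-3) = -3 ✓
  (2) 0 > -3 ✓
  (3) -3 < 6 ✓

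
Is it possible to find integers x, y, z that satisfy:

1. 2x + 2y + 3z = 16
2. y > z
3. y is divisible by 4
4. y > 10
Yes

Take x = -4, y = 12, z = 0. Substituting into each constraint:
  (1) 2(-4) + 2(12) + 3(0) = 16 ✓
  (2) 12 > 0 ✓
  (3) 12 = 4 × 3, remainder 0 ✓
  (4) 12 > 10 ✓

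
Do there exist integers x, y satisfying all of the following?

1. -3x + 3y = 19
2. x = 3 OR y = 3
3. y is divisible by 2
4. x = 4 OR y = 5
No

Even the single constraint (-3x + 3y = 19) is infeasible over the integers.

  - -3x + 3y = 19: every term on the left is divisible by 3, so the LHS ≡ 0 (mod 3), but the RHS 19 is not — no integer solution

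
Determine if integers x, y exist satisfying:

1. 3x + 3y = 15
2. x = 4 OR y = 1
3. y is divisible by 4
No

The full constraint system is jointly infeasible over the integers. Each constraint and what it forces:

  - 3x + 3y = 15: is a linear equation tying the variables together
  - x = 4 OR y = 1: forces a choice: either x = 4 or y = 1
  - y is divisible by 4: restricts y to multiples of 4

Split on the disjunction (x = 4 OR y = 1):
  • If x = 4: with x = 4, writing y = 4y', every remaining term of the linear equation is divisible by 12, so the left side is ≡ 0 (mod 12); but the right side 3 ≡ 3 (mod 12). No integers can satisfy it.
  • If y = 1: this contradicts the divisibility constraint — 1 is not a multiple of 4.
Both branches are infeasible, so the system has no integer solution.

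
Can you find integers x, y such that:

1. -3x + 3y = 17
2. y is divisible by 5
No

Even the single constraint (-3x + 3y = 17) is infeasible over the integers.

  - -3x + 3y = 17: every term on the left is divisible by 3, so the LHS ≡ 0 (mod 3), but the RHS 17 is not — no integer solution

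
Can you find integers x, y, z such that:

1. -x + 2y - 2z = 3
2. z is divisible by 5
Yes

Take x = 1, y = 2, z = 0. Substituting into each constraint:
  (1) (-1) + 2(2) - 2(0) = 3 ✓
  (2) 0 = 5 × 0, remainder 0 ✓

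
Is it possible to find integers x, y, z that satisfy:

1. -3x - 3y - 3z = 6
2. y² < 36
Yes

Take x = 0, y = -2, z = 0. Substituting into each constraint:
  (1) -3(0) - 3(-2) - 3(0) = 6 ✓
  (2) y² = (-2)² = 4, and 4 < 36 ✓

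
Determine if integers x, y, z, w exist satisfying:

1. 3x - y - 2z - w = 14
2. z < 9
Yes

Take x = 0, y = 0, z = 0, w = -14. Substituting into each constraint:
  (1) 3(0) + 0 - 2(0) + 14 = 14 ✓
  (2) 0 < 9 ✓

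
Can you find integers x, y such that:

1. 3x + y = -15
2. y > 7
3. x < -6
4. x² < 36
No

A contradictory subset is {x < -6, x² < 36}. No integer assignment can satisfy these jointly:

  - x < -6: bounds one variable relative to a constant
  - x² < 36: restricts x to |x| ≤ 5

Direct contradiction: the bounds on x require x ≥ -5 and x ≤ -7 simultaneously, which is empty.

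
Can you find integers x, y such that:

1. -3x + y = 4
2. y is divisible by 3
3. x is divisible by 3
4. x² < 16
No

A contradictory subset is {-3x + y = 4, y is divisible by 3}. No integer assignment can satisfy these jointly:

  - -3x + y = 4: is a linear equation tying the variables together
  - y is divisible by 3: restricts y to multiples of 3

Modular obstruction: writing y = 3y', every remaining term of the linear equation is divisible by 3, so the left side is ≡ 0 (mod 3); but the right side 4 ≡ 1 (mod 3). No integers can satisfy it.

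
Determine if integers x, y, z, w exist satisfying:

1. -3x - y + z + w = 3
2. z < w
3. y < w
Yes

Take x = -1, y = -1, z = -1, w = 0. Substituting into each constraint:
  (1) -3(-1) + 1 + (-1) + 0 = 3 ✓
  (2) -1 < 0 ✓
  (3) -1 < 0 ✓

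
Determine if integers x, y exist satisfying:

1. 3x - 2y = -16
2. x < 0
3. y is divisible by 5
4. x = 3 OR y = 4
No

A contradictory subset is {3x - 2y = -16, x < 0, x = 3 OR y = 4}. No integer assignment can satisfy these jointly:

  - 3x - 2y = -16: is a linear equation tying the variables together
  - x < 0: bounds one variable relative to a constant
  - x = 3 OR y = 4: forces a choice: either x = 3 or y = 4

Split on the disjunction (x = 3 OR y = 4):
  • If x = 3: this contradicts the bound x ≤ -1.
  • If y = 4: with y = 4, every remaining term of the linear equation is divisible by 3, so the left side is ≡ 0 (mod 3); but the right side -8 ≡ 1 (mod 3). No integers can satisfy it.
Both branches are infeasible, so the system has no integer solution.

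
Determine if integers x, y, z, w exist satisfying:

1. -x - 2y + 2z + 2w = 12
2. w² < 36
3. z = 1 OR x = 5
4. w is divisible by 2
Yes

Take x = 6, y = -8, z = 1, w = 0. Substituting into each constraint:
  (1) (-6) - 2(-8) + 2(1) + 2(0) = 12 ✓
  (2) w² = (0)² = 0, and 0 < 36 ✓
  (3) z = 1, target 1 ✓ (first branch holds)
  (4) 0 = 2 × 0, remainder 0 ✓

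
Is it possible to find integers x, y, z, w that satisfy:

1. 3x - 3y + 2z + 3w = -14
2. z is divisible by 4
Yes

Take x = -2, y = -1, z = -4, w = -1. Substituting into each constraint:
  (1) 3(-2) - 3(-1) + 2(-4) + 3(-1) = -14 ✓
  (2) -4 = 4 × -1, remainder 0 ✓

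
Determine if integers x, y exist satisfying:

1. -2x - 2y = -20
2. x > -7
Yes

Take x = 10, y = 0. Substituting into each constraint:
  (1) -2(10) - 2(0) = -20 ✓
  (2) 10 > -7 ✓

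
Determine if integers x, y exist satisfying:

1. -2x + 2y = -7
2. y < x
No

Even the single constraint (-2x + 2y = -7) is infeasible over the integers.

  - -2x + 2y = -7: every term on the left is divisible by 2, so the LHS ≡ 0 (mod 2), but the RHS -7 is not — no integer solution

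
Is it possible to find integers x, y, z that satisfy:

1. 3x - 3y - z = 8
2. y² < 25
Yes

Take x = 3, y = 0, z = 1. Substituting into each constraint:
  (1) 3(3) - 3(0) + (-1) = 8 ✓
  (2) y² = (0)² = 0, and 0 < 25 ✓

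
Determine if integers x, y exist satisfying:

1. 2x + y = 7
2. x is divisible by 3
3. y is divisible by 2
No

A contradictory subset is {2x + y = 7, y is divisible by 2}. No integer assignment can satisfy these jointly:

  - 2x + y = 7: is a linear equation tying the variables together
  - y is divisible by 2: restricts y to multiples of 2

Modular obstruction: writing y = 2y', every remaining term of the linear equation is divisible by 2, so the left side is ≡ 0 (mod 2); but the right side 7 ≡ 1 (mod 2). No integers can satisfy it.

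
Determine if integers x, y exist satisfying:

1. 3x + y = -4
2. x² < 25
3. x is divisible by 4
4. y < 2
Yes

Take x = 0, y = -4. Substituting into each constraint:
  (1) 3(0) + (-4) = -4 ✓
  (2) x² = (0)² = 0, and 0 < 25 ✓
  (3) 0 = 4 × 0, remainder 0 ✓
  (4) -4 < 2 ✓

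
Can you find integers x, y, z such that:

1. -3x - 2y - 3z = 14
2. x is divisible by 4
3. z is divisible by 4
Yes

Take x = 0, y = -7, z = 0. Substituting into each constraint:
  (1) -3(0) - 2(-7) - 3(0) = 14 ✓
  (2) 0 = 4 × 0, remainder 0 ✓
  (3) 0 = 4 × 0, remainder 0 ✓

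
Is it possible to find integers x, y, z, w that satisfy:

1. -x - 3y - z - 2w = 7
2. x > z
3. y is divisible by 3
Yes

Take x = 0, y = 0, z = -1, w = -3. Substituting into each constraint:
  (1) 0 - 3(0) + 1 - 2(-3) = 7 ✓
  (2) 0 > -1 ✓
  (3) 0 = 3 × 0, remainder 0 ✓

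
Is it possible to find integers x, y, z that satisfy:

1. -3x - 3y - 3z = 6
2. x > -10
Yes

Take x = 0, y = 0, z = -2. Substituting into each constraint:
  (1) -3(0) - 3(0) - 3(-2) = 6 ✓
  (2) 0 > -10 ✓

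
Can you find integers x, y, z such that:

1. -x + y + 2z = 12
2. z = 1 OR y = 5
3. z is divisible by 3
Yes

Take x = -1, y = 5, z = 3. Substituting into each constraint:
  (1) 1 + 5 + 2(3) = 12 ✓
  (2) y = 5, target 5 ✓ (second branch holds)
  (3) 3 = 3 × 1, remainder 0 ✓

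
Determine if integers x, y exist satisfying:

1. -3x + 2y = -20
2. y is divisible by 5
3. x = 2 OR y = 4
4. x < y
No

A contradictory subset is {-3x + 2y = -20, x = 2 OR y = 4, x < y}. No integer assignment can satisfy these jointly:

  - -3x + 2y = -20: is a linear equation tying the variables together
  - x = 2 OR y = 4: forces a choice: either x = 2 or y = 4
  - x < y: bounds one variable relative to another variable

Split on the disjunction (x = 2 OR y = 4):
  • If x = 2: the equation forces y = -7, giving (x, y) = (2, -7), which violates y > x.
  • If y = 4: with y = 4, every remaining term of the linear equation is divisible by 3, so the left side is ≡ 0 (mod 3); but the right side -28 ≡ 2 (mod 3). No integers can satisfy it.
Both branches are infeasible, so the system has no integer solution.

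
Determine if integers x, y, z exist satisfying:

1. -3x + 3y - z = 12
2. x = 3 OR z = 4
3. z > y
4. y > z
No

A contradictory subset is {z > y, y > z}. No integer assignment can satisfy these jointly:

  - z > y: bounds one variable relative to another variable
  - y > z: bounds one variable relative to another variable

Direct contradiction: z > y and y > z cannot both hold.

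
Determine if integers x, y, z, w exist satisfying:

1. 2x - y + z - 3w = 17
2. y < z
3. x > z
Yes

Take x = 1, y = -3, z = 0, w = -4. Substituting into each constraint:
  (1) 2(1) + 3 + 0 - 3(-4) = 17 ✓
  (2) -3 < 0 ✓
  (3) 1 > 0 ✓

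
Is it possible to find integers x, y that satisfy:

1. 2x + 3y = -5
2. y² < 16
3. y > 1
Yes

Take x = -7, y = 3. Substituting into each constraint:
  (1) 2(-7) + 3(3) = -5 ✓
  (2) y² = (3)² = 9, and 9 < 16 ✓
  (3) 3 > 1 ✓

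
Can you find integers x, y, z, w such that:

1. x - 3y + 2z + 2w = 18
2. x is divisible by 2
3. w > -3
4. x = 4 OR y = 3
Yes

Take x = 4, y = 4, z = 0, w = 13. Substituting into each constraint:
  (1) 4 - 3(4) + 2(0) + 2(13) = 18 ✓
  (2) 4 = 2 × 2, remainder 0 ✓
  (3) 13 > -3 ✓
  (4) x = 4, target 4 ✓ (first branch holds)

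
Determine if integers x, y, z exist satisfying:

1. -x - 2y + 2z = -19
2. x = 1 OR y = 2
Yes

Take x = 1, y = 1, z = -8. Substituting into each constraint:
  (1) (-1) - 2(1) + 2(-8) = -19 ✓
  (2) x = 1, target 1 ✓ (first branch holds)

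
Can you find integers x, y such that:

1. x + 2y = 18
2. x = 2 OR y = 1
Yes

Take x = 2, y = 8. Substituting into each constraint:
  (1) 2 + 2(8) = 18 ✓
  (2) x = 2, target 2 ✓ (first branch holds)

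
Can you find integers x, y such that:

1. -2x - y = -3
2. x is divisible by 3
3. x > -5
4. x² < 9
Yes

Take x = 0, y = 3. Substituting into each constraint:
  (1) -2(0) + (-3) = -3 ✓
  (2) 0 = 3 × 0, remainder 0 ✓
  (3) 0 > -5 ✓
  (4) x² = (0)² = 0, and 0 < 9 ✓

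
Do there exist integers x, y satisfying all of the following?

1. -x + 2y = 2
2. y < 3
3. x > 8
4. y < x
No

A contradictory subset is {-x + 2y = 2, y < 3, x > 8}. No integer assignment can satisfy these jointly:

  - -x + 2y = 2: is a linear equation tying the variables together
  - y < 3: bounds one variable relative to a constant
  - x > 8: bounds one variable relative to a constant

Range argument: with x ∈ [9, ∞], y ∈ [−∞, 2], the left side of the equation is at most -5, but the right side is 2 > -5. No integer solution exists.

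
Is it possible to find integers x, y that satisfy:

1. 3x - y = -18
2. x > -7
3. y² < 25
Yes

Take x = -6, y = 0. Substituting into each constraint:
  (1) 3(-6) + 0 = -18 ✓
  (2) -6 > -7 ✓
  (3) y² = (0)² = 0, and 0 < 25 ✓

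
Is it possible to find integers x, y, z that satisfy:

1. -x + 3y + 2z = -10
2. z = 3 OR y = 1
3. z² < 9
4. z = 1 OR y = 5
Yes

Take x = 15, y = 1, z = 1. Substituting into each constraint:
  (1) (-15) + 3(1) + 2(1) = -10 ✓
  (2) y = 1, target 1 ✓ (second branch holds)
  (3) z² = (1)² = 1, and 1 < 9 ✓
  (4) z = 1, target 1 ✓ (first branch holds)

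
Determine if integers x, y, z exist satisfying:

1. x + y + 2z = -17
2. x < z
Yes

Take x = -1, y = -16, z = 0. Substituting into each constraint:
  (1) (-1) + (-16) + 2(0) = -17 ✓
  (2) -1 < 0 ✓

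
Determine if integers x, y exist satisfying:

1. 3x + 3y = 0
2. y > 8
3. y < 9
No

A contradictory subset is {y > 8, y < 9}. No integer assignment can satisfy these jointly:

  - y > 8: bounds one variable relative to a constant
  - y < 9: bounds one variable relative to a constant

Direct contradiction: the bounds on y require y ≥ 9 and y ≤ 8 simultaneously, which is empty.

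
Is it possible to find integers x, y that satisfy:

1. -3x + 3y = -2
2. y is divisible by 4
No

Even the single constraint (-3x + 3y = -2) is infeasible over the integers.

  - -3x + 3y = -2: every term on the left is divisible by 3, so the LHS ≡ 0 (mod 3), but the RHS -2 is not — no integer solution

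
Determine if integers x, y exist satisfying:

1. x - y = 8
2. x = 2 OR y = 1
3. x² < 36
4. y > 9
No

A contradictory subset is {x - y = 8, x = 2 OR y = 1, y > 9}. No integer assignment can satisfy these jointly:

  - x - y = 8: is a linear equation tying the variables together
  - x = 2 OR y = 1: forces a choice: either x = 2 or y = 1
  - y > 9: bounds one variable relative to a constant

Split on the disjunction (x = 2 OR y = 1):
  • If x = 2: the equation forces y = -6, which contradicts the bound y ≥ 10.
  • If y = 1: this contradicts the bound y ≥ 10.
Both branches are infeasible, so the system has no integer solution.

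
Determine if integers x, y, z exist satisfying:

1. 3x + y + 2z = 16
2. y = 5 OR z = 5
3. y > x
Yes

Take x = 3, y = 5, z = 1. Substituting into each constraint:
  (1) 3(3) + 5 + 2(1) = 16 ✓
  (2) y = 5, target 5 ✓ (first branch holds)
  (3) 5 > 3 ✓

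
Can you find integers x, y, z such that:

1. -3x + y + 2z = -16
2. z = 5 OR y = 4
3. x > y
Yes

Take x = 12, y = 4, z = 8. Substituting into each constraint:
  (1) -3(12) + 4 + 2(8) = -16 ✓
  (2) y = 4, target 4 ✓ (second branch holds)
  (3) 12 > 4 ✓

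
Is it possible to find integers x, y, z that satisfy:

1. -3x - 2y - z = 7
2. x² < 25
Yes

Take x = 0, y = 0, z = -7. Substituting into each constraint:
  (1) -3(0) - 2(0) + 7 = 7 ✓
  (2) x² = (0)² = 0, and 0 < 25 ✓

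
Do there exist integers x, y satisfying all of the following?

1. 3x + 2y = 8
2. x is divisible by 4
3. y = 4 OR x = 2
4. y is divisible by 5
No

A contradictory subset is {3x + 2y = 8, y = 4 OR x = 2, y is divisible by 5}. No integer assignment can satisfy these jointly:

  - 3x + 2y = 8: is a linear equation tying the variables together
  - y = 4 OR x = 2: forces a choice: either y = 4 or x = 2
  - y is divisible by 5: restricts y to multiples of 5

Split on the disjunction (y = 4 OR x = 2):
  • If y = 4: this contradicts the divisibility constraint — 4 is not a multiple of 5.
  • If x = 2: with x = 2, writing y = 5y', every remaining term of the linear equation is divisible by 10, so the left side is ≡ 0 (mod 10); but the right side 2 ≡ 2 (mod 10). No integers can satisfy it.
Both branches are infeasible, so the system has no integer solution.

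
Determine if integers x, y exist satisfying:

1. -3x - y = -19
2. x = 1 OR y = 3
Yes

Take x = 1, y = 16. Substituting into each constraint:
  (1) -3(1) + (-16) = -19 ✓
  (2) x = 1, target 1 ✓ (first branch holds)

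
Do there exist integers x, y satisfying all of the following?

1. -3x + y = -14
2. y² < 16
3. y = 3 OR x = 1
No

The full constraint system is jointly infeasible over the integers. Each constraint and what it forces:

  - -3x + y = -14: is a linear equation tying the variables together
  - y² < 16: restricts y to |y| ≤ 3
  - y = 3 OR x = 1: forces a choice: either y = 3 or x = 1

Split on the disjunction (y = 3 OR x = 1):
  • If y = 3: with y = 3, every remaining term of the linear equation is divisible by 3, so the left side is ≡ 0 (mod 3); but the right side -17 ≡ 1 (mod 3). No integers can satisfy it.
  • If x = 1: the equation forces y = -11, but y² < 16 requires |y| ≤ 3.
Both branches are infeasible, so the system has no integer solution.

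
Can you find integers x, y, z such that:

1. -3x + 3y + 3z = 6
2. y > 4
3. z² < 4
Yes

Take x = 3, y = 5, z = 0. Substituting into each constraint:
  (1) -3(3) + 3(5) + 3(0) = 6 ✓
  (2) 5 > 4 ✓
  (3) z² = (0)² = 0, and 0 < 4 ✓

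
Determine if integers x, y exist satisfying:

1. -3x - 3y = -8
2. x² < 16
No

Even the single constraint (-3x - 3y = -8) is infeasible over the integers.

  - -3x - 3y = -8: every term on the left is divisible by 3, so the LHS ≡ 0 (mod 3), but the RHS -8 is not — no integer solution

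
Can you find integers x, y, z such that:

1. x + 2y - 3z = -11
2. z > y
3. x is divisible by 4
Yes

Take x = -8, y = 0, z = 1. Substituting into each constraint:
  (1) (-8) + 2(0) - 3(1) = -11 ✓
  (2) 1 > 0 ✓
  (3) -8 = 4 × -2, remainder 0 ✓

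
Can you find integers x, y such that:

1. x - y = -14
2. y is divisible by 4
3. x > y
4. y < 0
No

A contradictory subset is {x - y = -14, x > y}. No integer assignment can satisfy these jointly:

  - x - y = -14: is a linear equation tying the variables together
  - x > y: bounds one variable relative to another variable

From the equation, x − y = -14, i.e. x − y = -14; but x > y requires x − y ≥ 1. Contradiction.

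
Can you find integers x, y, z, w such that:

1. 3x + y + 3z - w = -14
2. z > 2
Yes

Take x = 0, y = 0, z = 3, w = 23. Substituting into each constraint:
  (1) 3(0) + 0 + 3(3) + (-23) = -14 ✓
  (2) 3 > 2 ✓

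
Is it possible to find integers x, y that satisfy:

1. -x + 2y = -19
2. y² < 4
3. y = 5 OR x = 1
No

The full constraint system is jointly infeasible over the integers. Each constraint and what it forces:

  - -x + 2y = -19: is a linear equation tying the variables together
  - y² < 4: restricts y to |y| ≤ 1
  - y = 5 OR x = 1: forces a choice: either y = 5 or x = 1

Split on the disjunction (y = 5 OR x = 1):
  • If y = 5: this contradicts y² < 4, which requires |y| ≤ 1.
  • If x = 1: the equation forces y = -9, but y² < 4 requires |y| ≤ 1.
Both branches are infeasible, so the system has no integer solution.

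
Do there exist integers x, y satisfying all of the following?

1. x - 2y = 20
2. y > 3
Yes

Take x = 28, y = 4. Substituting into each constraint:
  (1) 28 - 2(4) = 20 ✓
  (2) 4 > 3 ✓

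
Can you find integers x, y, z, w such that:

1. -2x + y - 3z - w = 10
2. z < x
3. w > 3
Yes

Take x = 0, y = 11, z = -1, w = 4. Substituting into each constraint:
  (1) -2(0) + 11 - 3(-1) + (-4) = 10 ✓
  (2) -1 < 0 ✓
  (3) 4 > 3 ✓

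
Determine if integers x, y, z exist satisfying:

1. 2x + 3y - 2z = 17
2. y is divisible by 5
Yes

Take x = -13, y = 15, z = 1. Substituting into each constraint:
  (1) 2(-13) + 3(15) - 2(1) = 17 ✓
  (2) 15 = 5 × 3, remainder 0 ✓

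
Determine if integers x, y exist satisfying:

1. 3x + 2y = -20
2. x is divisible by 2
Yes

Take x = 0, y = -10. Substituting into each constraint:
  (1) 3(0) + 2(-10) = -20 ✓
  (2) 0 = 2 × 0, remainder 0 ✓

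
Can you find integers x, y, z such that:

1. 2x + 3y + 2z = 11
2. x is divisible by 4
Yes

Take x = 0, y = 1, z = 4. Substituting into each constraint:
  (1) 2(0) + 3(1) + 2(4) = 11 ✓
  (2) 0 = 4 × 0, remainder 0 ✓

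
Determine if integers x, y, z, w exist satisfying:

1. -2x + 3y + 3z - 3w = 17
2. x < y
Yes

Take x = 2, y = 3, z = 4, w = 0. Substituting into each constraint:
  (1) -2(2) + 3(3) + 3(4) - 3(0) = 17 ✓
  (2) 2 < 3 ✓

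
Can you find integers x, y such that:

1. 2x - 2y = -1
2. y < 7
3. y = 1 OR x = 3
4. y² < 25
No

Even the single constraint (2x - 2y = -1) is infeasible over the integers.

  - 2x - 2y = -1: every term on the left is divisible by 2, so the LHS ≡ 0 (mod 2), but the RHS -1 is not — no integer solution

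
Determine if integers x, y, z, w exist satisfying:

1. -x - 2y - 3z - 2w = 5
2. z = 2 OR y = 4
Yes

Take x = -1, y = 0, z = 2, w = -5. Substituting into each constraint:
  (1) 1 - 2(0) - 3(2) - 2(-5) = 5 ✓
  (2) z = 2, target 2 ✓ (first branch holds)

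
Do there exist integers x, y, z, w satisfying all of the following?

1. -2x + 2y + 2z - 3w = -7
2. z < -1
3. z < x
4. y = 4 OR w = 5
Yes

Take x = 0, y = 6, z = -2, w = 5. Substituting into each constraint:
  (1) -2(0) + 2(6) + 2(-2) - 3(5) = -7 ✓
  (2) -2 < -1 ✓
  (3) -2 < 0 ✓
  (4) w = 5, target 5 ✓ (second branch holds)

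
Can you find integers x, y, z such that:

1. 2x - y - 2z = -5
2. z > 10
Yes

Take x = 9, y = 1, z = 11. Substituting into each constraint:
  (1) 2(9) + (-1) - 2(11) = -5 ✓
  (2) 11 > 10 ✓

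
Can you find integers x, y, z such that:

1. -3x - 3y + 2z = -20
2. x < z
Yes

Take x = 1, y = 7, z = 2. Substituting into each constraint:
  (1) -3(1) - 3(7) + 2(2) = -20 ✓
  (2) 1 < 2 ✓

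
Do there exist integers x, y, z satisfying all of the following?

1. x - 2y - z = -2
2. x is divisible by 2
Yes

Take x = 0, y = 1, z = 0. Substituting into each constraint:
  (1) 0 - 2(1) + 0 = -2 ✓
  (2) 0 = 2 × 0, remainder 0 ✓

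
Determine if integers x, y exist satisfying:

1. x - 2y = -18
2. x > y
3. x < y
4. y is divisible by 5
No

A contradictory subset is {x > y, x < y}. No integer assignment can satisfy these jointly:

  - x > y: bounds one variable relative to another variable
  - x < y: bounds one variable relative to another variable

Direct contradiction: x > y and y > x cannot both hold.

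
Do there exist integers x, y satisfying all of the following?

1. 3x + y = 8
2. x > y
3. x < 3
No

The full constraint system is jointly infeasible over the integers. Each constraint and what it forces:

  - 3x + y = 8: is a linear equation tying the variables together
  - x > y: bounds one variable relative to another variable
  - x < 3: bounds one variable relative to a constant

Propagating the comparison: y < x and x ≤ 2 give y ≤ 1. Range argument: with x ∈ [−∞, 2], y ∈ [−∞, 1], the left side of the equation is at most 7, but the right side is 8 > 7. No integer solution exists.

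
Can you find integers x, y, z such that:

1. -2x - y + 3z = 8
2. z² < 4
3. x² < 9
Yes

Take x = 0, y = -5, z = 1. Substituting into each constraint:
  (1) -2(0) + 5 + 3(1) = 8 ✓
  (2) z² = (1)² = 1, and 1 < 4 ✓
  (3) x² = (0)² = 0, and 0 < 9 ✓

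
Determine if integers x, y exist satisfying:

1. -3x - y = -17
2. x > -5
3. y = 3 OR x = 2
Yes

Take x = 2, y = 11. Substituting into each constraint:
  (1) -3(2) + (-11) = -17 ✓
  (2) 2 > -5 ✓
  (3) x = 2, target 2 ✓ (second branch holds)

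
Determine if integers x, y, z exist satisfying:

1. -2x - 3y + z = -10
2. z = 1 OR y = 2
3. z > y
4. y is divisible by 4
No

A contradictory subset is {-2x - 3y + z = -10, z = 1 OR y = 2, y is divisible by 4}. No integer assignment can satisfy these jointly:

  - -2x - 3y + z = -10: is a linear equation tying the variables together
  - z = 1 OR y = 2: forces a choice: either z = 1 or y = 2
  - y is divisible by 4: restricts y to multiples of 4

Split on the disjunction (z = 1 OR y = 2):
  • If z = 1: with z = 1, writing y = 4y', every remaining term of the linear equation is divisible by 2, so the left side is ≡ 0 (mod 2); but the right side -11 ≡ 1 (mod 2). No integers can satisfy it.
  • If y = 2: this contradicts the divisibility constraint — 2 is not a multiple of 4.
Both branches are infeasible, so the system has no integer solution.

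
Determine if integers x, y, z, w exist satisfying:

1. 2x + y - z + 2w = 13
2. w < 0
Yes

Take x = 0, y = 15, z = 0, w = -1. Substituting into each constraint:
  (1) 2(0) + 15 + 0 + 2(-1) = 13 ✓
  (2) -1 < 0 ✓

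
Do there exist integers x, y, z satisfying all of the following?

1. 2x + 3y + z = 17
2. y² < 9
Yes

Take x = 7, y = 1, z = 0. Substituting into each constraint:
  (1) 2(7) + 3(1) + 0 = 17 ✓
  (2) y² = (1)² = 1, and 1 < 9 ✓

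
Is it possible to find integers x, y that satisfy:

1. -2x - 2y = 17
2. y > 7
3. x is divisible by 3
No

Even the single constraint (-2x - 2y = 17) is infeasible over the integers.

  - -2x - 2y = 17: every term on the left is divisible by 2, so the LHS ≡ 0 (mod 2), but the RHS 17 is not — no integer solution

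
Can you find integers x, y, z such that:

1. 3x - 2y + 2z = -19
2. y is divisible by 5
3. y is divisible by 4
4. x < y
Yes

Take x = -1, y = 0, z = -8. Substituting into each constraint:
  (1) 3(-1) - 2(0) + 2(-8) = -19 ✓
  (2) 0 = 5 × 0, remainder 0 ✓
  (3) 0 = 4 × 0, remainder 0 ✓
  (4) -1 < 0 ✓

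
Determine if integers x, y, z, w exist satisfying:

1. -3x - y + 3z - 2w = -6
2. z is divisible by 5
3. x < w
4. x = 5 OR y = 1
Yes

Take x = 5, y = -21, z = 0, w = 6. Substituting into each constraint:
  (1) -3(5) + 21 + 3(0) - 2(6) = -6 ✓
  (2) 0 = 5 × 0, remainder 0 ✓
  (3) 5 < 6 ✓
  (4) x = 5, target 5 ✓ (first branch holds)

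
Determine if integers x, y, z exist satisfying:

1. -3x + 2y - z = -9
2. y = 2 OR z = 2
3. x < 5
Yes

Take x = 4, y = 2, z = 1. Substituting into each constraint:
  (1) -3(4) + 2(2) + (-1) = -9 ✓
  (2) y = 2, target 2 ✓ (first branch holds)
  (3) 4 < 5 ✓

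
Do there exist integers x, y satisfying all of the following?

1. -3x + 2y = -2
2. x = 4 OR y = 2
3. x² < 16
Yes

Take x = 2, y = 2. Substituting into each constraint:
  (1) -3(2) + 2(2) = -2 ✓
  (2) y = 2, target 2 ✓ (second branch holds)
  (3) x² = (2)² = 4, and 4 < 16 ✓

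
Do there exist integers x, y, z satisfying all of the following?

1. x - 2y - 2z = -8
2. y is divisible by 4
Yes

Take x = -8, y = 0, z = 0. Substituting into each constraint:
  (1) (-8) - 2(0) - 2(0) = -8 ✓
  (2) 0 = 4 × 0, remainder 0 ✓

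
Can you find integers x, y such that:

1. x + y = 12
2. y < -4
Yes

Take x = 17, y = -5. Substituting into each constraint:
  (1) 17 + (-5) = 12 ✓
  (2) -5 < -4 ✓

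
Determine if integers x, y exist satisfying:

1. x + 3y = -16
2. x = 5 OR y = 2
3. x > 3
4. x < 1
No

A contradictory subset is {x > 3, x < 1}. No integer assignment can satisfy these jointly:

  - x > 3: bounds one variable relative to a constant
  - x < 1: bounds one variable relative to a constant

Direct contradiction: the bounds on x require x ≥ 4 and x ≤ 0 simultaneously, which is empty.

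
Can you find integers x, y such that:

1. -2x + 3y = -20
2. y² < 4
Yes

Take x = 10, y = 0. Substituting into each constraint:
  (1) -2(10) + 3(0) = -20 ✓
  (2) y² = (0)² = 0, and 0 < 4 ✓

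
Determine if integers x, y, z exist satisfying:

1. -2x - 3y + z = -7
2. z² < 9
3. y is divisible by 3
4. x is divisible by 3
Yes

Take x = 0, y = 3, z = 2. Substituting into each constraint:
  (1) -2(0) - 3(3) + 2 = -7 ✓
  (2) z² = (2)² = 4, and 4 < 9 ✓
  (3) 3 = 3 × 1, remainder 0 ✓
  (4) 0 = 3 × 0, remainder 0 ✓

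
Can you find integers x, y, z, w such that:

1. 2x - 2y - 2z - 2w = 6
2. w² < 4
Yes

Take x = 3, y = 0, z = 0, w = 0. Substituting into each constraint:
  (1) 2(3) - 2(0) - 2(0) - 2(0) = 6 ✓
  (2) w² = (0)² = 0, and 0 < 4 ✓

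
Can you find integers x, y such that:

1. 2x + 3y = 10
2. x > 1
Yes

Take x = 5, y = 0. Substituting into each constraint:
  (1) 2(5) + 3(0) = 10 ✓
  (2) 5 > 1 ✓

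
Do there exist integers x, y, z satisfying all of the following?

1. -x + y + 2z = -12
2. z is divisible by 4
Yes

Take x = 0, y = -12, z = 0. Substituting into each constraint:
  (1) 0 + (-12) + 2(0) = -12 ✓
  (2) 0 = 4 × 0, remainder 0 ✓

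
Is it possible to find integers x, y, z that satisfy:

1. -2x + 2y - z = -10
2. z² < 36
Yes

Take x = 0, y = -5, z = 0. Substituting into each constraint:
  (1) -2(0) + 2(-5) + 0 = -10 ✓
  (2) z² = (0)² = 0, and 0 < 36 ✓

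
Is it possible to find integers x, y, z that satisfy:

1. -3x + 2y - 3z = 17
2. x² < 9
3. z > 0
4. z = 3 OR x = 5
Yes

Take x = 0, y = 13, z = 3. Substituting into each constraint:
  (1) -3(0) + 2(13) - 3(3) = 17 ✓
  (2) x² = (0)² = 0, and 0 < 9 ✓
  (3) 3 > 0 ✓
  (4) z = 3, target 3 ✓ (first branch holds)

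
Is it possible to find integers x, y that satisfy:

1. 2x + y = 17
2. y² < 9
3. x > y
Yes

Take x = 9, y = -1. Substituting into each constraint:
  (1) 2(9) + (-1) = 17 ✓
  (2) y² = (-1)² = 1, and 1 < 9 ✓
  (3) 9 > -1 ✓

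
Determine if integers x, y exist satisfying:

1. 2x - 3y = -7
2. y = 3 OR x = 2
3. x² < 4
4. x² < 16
Yes

Take x = 1, y = 3. Substituting into each constraint:
  (1) 2(1) - 3(3) = -7 ✓
  (2) y = 3, target 3 ✓ (first branch holds)
  (3) x² = (1)² = 1, and 1 < 4 ✓
  (4) x² = (1)² = 1, and 1 < 16 ✓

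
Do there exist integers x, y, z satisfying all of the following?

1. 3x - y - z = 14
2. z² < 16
Yes

Take x = 5, y = 1, z = 0. Substituting into each constraint:
  (1) 3(5) + (-1) + 0 = 14 ✓
  (2) z² = (0)² = 0, and 0 < 16 ✓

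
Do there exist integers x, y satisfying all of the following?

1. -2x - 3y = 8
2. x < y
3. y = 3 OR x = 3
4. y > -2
No

A contradictory subset is {-2x - 3y = 8, y = 3 OR x = 3, y > -2}. No integer assignment can satisfy these jointly:

  - -2x - 3y = 8: is a linear equation tying the variables together
  - y = 3 OR x = 3: forces a choice: either y = 3 or x = 3
  - y > -2: bounds one variable relative to a constant

Split on the disjunction (y = 3 OR x = 3):
  • If y = 3: with y = 3, every remaining term of the linear equation is divisible by 2, so the left side is ≡ 0 (mod 2); but the right side 17 ≡ 1 (mod 2). No integers can satisfy it.
  • If x = 3: with x = 3, every remaining term of the linear equation is divisible by 3, so the left side is ≡ 0 (mod 3); but the right side 14 ≡ 2 (mod 3). No integers can satisfy it.
Both branches are infeasible, so the system has no integer solution.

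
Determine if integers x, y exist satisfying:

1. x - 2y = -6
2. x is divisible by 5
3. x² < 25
Yes

Take x = 0, y = 3. Substituting into each constraint:
  (1) 0 - 2(3) = -6 ✓
  (2) 0 = 5 × 0, remainder 0 ✓
  (3) x² = (0)² = 0, and 0 < 25 ✓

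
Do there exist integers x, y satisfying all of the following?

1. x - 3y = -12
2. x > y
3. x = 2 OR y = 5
No

The full constraint system is jointly infeasible over the integers. Each constraint and what it forces:

  - x - 3y = -12: is a linear equation tying the variables together
  - x > y: bounds one variable relative to another variable
  - x = 2 OR y = 5: forces a choice: either x = 2 or y = 5

Split on the disjunction (x = 2 OR y = 5):
  • If x = 2: with x = 2, every remaining term of the linear equation is divisible by 3, so the left side is ≡ 0 (mod 3); but the right side -14 ≡ 1 (mod 3). No integers can satisfy it.
  • If y = 5: the equation forces x = 3, giving (y, x) = (5, 3), which violates x > y.
Both branches are infeasible, so the system has no integer solution.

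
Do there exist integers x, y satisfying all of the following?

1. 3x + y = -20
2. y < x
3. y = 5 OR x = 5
Yes

Take x = 5, y = -35. Substituting into each constraint:
  (1) 3(5) + (-35) = -20 ✓
  (2) -35 < 5 ✓
  (3) x = 5, target 5 ✓ (second branch holds)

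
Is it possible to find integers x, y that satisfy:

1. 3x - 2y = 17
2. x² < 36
Yes

Take x = 1, y = -7. Substituting into each constraint:
  (1) 3(1) - 2(-7) = 17 ✓
  (2) x² = (1)² = 1, and 1 < 36 ✓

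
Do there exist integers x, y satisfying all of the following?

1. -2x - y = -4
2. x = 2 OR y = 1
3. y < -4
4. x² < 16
No

A contradictory subset is {-2x - y = -4, x = 2 OR y = 1, y < -4}. No integer assignment can satisfy these jointly:

  - -2x - y = -4: is a linear equation tying the variables together
  - x = 2 OR y = 1: forces a choice: either x = 2 or y = 1
  - y < -4: bounds one variable relative to a constant

Split on the disjunction (x = 2 OR y = 1):
  • If x = 2: the equation forces y = 0, which contradicts the bound y ≤ -5.
  • If y = 1: this contradicts the bound y ≤ -5.
Both branches are infeasible, so the system has no integer solution.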